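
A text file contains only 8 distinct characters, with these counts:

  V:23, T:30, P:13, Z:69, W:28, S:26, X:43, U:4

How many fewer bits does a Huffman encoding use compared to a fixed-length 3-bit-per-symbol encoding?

55

Fixed-length: 3 bits × 236 symbols = 708 bits.
Huffman merges:
combine U(4), P(13) → 17
combine 17, V(23) → 40
combine S(26), W(28) → 54
combine T(30), 40 → 70
combine X(43), 54 → 97
combine Z(69), 70 → 139
combine 97, 139 → 236
Huffman total = 17 + 40 + 54 + 70 + 97 + 139 + 236 = 653 bits.
Saving = 708 − 653 = 55 bits.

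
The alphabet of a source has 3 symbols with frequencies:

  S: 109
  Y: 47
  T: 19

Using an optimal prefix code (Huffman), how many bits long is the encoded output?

241

Greedily combine the two least-frequent nodes:
merge T(19) and Y(47): 66
merge 66 and S(109): 175
The encoded length is the sum of every internal node's weight: 66 + 175 = 241 bits.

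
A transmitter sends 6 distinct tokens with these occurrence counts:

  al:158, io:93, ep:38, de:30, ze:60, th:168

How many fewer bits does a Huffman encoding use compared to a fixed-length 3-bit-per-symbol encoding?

Fixed-length: 3 bits × 547 symbols = 1641 bits.
Huffman merges:
merge de(30) and ep(38): 68
merge ze(60) and 68: 128
merge io(93) and 128: 221
merge al(158) and th(168): 326
merge 221 and 326: 547
Huffman total = 68 + 128 + 221 + 326 + 547 = 1290 bits.
Saving = 1641 − 1290 = 351 bits.

351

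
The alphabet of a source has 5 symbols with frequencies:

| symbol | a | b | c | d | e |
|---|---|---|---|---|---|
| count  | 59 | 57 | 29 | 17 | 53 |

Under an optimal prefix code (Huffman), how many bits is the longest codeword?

3

Merge the two lowest-weight nodes at each step:
d(17) + c(29) → 46
46 + e(53) → 99
b(57) + a(59) → 116
99 + 116 → 215
The first pair merged (d, c) ends up deepest, at depth 3.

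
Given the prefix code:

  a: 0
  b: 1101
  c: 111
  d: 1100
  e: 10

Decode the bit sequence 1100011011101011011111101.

dabbabcb

Read left to right; each codeword is recognised as soon as it completes (prefix code):
  1100→d | 0→a | 1101→b | 1101→b | 0→a | 1101→b | 111→c | 1101→b
Decoded message: dabbabcb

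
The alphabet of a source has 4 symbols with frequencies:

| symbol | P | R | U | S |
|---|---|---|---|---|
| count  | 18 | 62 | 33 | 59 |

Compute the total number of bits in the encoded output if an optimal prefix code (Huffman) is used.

333

Greedily combine the two least-frequent nodes:
P(18) + U(33) → 51
51 + S(59) → 110
R(62) + 110 → 172
Total encoded bits = sum of merged weights = 51 + 110 + 172 = 333.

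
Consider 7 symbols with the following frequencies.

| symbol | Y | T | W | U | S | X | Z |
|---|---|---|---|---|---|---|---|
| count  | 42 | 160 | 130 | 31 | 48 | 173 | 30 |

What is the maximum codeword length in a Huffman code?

Merge the two lowest-weight nodes at each step:
combine Z(30), U(31) → 61
combine Y(42), S(48) → 90
combine 61, 90 → 151
combine W(130), 151 → 281
combine T(160), X(173) → 333
combine 281, 333 → 614
Maximum depth reached is 4.

4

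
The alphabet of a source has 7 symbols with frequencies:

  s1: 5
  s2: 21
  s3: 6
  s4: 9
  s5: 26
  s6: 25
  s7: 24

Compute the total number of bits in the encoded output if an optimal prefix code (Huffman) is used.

Build the Huffman tree bottom-up:
s1(5) + s3(6) → 11
s4(9) + 11 → 20
20 + s2(21) → 41
s7(24) + s6(25) → 49
s5(26) + 41 → 67
49 + 67 → 116
The encoded length is the sum of every internal node's weight: 11 + 20 + 41 + 49 + 67 + 116 = 304 bits.

304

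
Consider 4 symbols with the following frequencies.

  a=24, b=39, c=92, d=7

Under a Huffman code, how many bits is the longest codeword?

3

Merge the two lowest-weight nodes at each step:
d(7) + a(24) → 31
31 + b(39) → 70
70 + c(92) → 162
The rarest symbols sit at the bottom; the longest codeword is 3 bits.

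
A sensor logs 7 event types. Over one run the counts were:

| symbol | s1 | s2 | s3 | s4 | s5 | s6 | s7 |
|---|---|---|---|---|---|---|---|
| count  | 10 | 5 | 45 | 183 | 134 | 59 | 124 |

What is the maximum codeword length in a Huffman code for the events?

Merge the two lowest-weight nodes at each step:
merge s2(5) and s1(10): 15
merge 15 and s3(45): 60
merge s6(59) and 60: 119
merge 119 and s7(124): 243
merge s5(134) and s4(183): 317
merge 243 and 317: 560
Maximum depth reached is 5.

5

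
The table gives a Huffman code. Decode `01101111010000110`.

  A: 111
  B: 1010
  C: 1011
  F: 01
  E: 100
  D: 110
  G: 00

Read left to right; each codeword is recognised as soon as it completes (prefix code):
  01→F | 1011→C | 110→D | 100→E | 00→G | 110→D
Decoded message: FCDEGD

FCDEGD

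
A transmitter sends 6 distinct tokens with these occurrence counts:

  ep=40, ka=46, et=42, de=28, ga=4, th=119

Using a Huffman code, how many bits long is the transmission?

631

Build the Huffman tree bottom-up:
merge ga(4) and de(28): 32
merge 32 and ep(40): 72
merge et(42) and ka(46): 88
merge 72 and 88: 160
merge th(119) and 160: 279
The encoded length is the sum of every internal node's weight: 32 + 72 + 88 + 160 + 279 = 631 bits.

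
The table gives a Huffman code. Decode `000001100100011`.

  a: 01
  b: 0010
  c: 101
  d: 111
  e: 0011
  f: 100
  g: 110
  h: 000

Read left to right; each codeword is recognised as soon as it completes (prefix code):
  000→h | 0011→e | 0010→b | 0011→e
Decoded message: hebe

hebe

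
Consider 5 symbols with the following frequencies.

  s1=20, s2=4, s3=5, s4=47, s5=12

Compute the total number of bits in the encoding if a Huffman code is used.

159

Build the Huffman tree bottom-up:
combine s2(4), s3(5) → 9
combine 9, s5(12) → 21
combine s1(20), 21 → 41
combine 41, s4(47) → 88
The encoded length is the sum of every internal node's weight: 9 + 21 + 41 + 88 = 159 bits.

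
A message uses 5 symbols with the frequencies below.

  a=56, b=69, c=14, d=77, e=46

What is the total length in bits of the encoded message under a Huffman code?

584

Merge the two smallest weights repeatedly:
c(14) + e(46) → 60
a(56) + 60 → 116
b(69) + d(77) → 146
116 + 146 → 262
The encoded length is the sum of every internal node's weight: 60 + 116 + 146 + 262 = 584 bits.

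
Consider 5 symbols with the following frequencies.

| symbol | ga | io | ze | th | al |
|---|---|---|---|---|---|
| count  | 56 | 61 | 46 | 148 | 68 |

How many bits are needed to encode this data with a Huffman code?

Merge the two smallest weights repeatedly:
merge ze(46) and ga(56): 102
merge io(61) and al(68): 129
merge 102 and 129: 231
merge th(148) and 231: 379
Each symbol's bit-cost is frequency × depth; summing gives 841 bits (equivalently 102 + 129 + 231 + 379).

841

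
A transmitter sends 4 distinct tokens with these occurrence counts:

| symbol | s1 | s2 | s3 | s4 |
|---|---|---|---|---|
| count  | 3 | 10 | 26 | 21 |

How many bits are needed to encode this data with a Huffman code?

107

Build the Huffman tree bottom-up:
combine s1(3), s2(10) → 13
combine 13, s4(21) → 34
combine s3(26), 34 → 60
Total encoded bits = sum of merged weights = 13 + 34 + 60 = 107.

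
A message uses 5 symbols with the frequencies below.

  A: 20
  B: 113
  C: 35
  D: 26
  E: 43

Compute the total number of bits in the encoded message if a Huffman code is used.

Build the Huffman tree bottom-up:
A(20) + D(26) → 46
C(35) + E(43) → 78
46 + 78 → 124
B(113) + 124 → 237
The encoded length is the sum of every internal node's weight: 46 + 78 + 124 + 237 = 485 bits.

485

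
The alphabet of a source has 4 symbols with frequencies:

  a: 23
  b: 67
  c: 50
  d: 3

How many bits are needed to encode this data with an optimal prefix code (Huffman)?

245

Build the Huffman tree bottom-up:
merge d(3) and a(23): 26
merge 26 and c(50): 76
merge b(67) and 76: 143
The encoded length is the sum of every internal node's weight: 26 + 76 + 143 = 245 bits.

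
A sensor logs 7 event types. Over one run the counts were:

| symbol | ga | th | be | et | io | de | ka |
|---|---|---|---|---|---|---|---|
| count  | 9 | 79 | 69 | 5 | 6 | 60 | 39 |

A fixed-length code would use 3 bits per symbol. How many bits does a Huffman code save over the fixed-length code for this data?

Fixed-length: 3 bits × 267 symbols = 801 bits.
Huffman merges:
combine et(5), io(6) → 11
combine ga(9), 11 → 20
combine 20, ka(39) → 59
combine 59, de(60) → 119
combine be(69), th(79) → 148
combine 119, 148 → 267
Huffman total = 11 + 20 + 59 + 119 + 148 + 267 = 624 bits.
Saving = 801 − 624 = 177 bits.

177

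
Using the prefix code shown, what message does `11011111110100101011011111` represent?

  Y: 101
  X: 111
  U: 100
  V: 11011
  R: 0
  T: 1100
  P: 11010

Read left to right; each codeword is recognised as soon as it completes (prefix code):
  11011→V | 111→X | 11010→P | 0→R | 101→Y | 0→R | 11011→V | 111→X
Decoded message: VXPRYRVX

VXPRYRVX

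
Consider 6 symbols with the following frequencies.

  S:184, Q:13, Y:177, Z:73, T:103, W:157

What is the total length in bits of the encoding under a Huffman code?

1689

Build the Huffman tree bottom-up:
combine Q(13), Z(73) → 86
combine 86, T(103) → 189
combine W(157), Y(177) → 334
combine S(184), 189 → 373
combine 334, 373 → 707
The encoded length is the sum of every internal node's weight: 86 + 189 + 334 + 373 + 707 = 1689 bits.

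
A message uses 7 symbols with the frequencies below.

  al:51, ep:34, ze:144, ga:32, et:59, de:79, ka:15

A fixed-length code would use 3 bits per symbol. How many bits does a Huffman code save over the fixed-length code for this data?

Fixed-length: 3 bits × 414 symbols = 1242 bits.
Huffman merges:
ka(15) + ga(32) → 47
ep(34) + 47 → 81
al(51) + et(59) → 110
de(79) + 81 → 160
110 + ze(144) → 254
160 + 254 → 414
Huffman total = 47 + 81 + 110 + 160 + 254 + 414 = 1066 bits.
Saving = 1242 − 1066 = 176 bits.

176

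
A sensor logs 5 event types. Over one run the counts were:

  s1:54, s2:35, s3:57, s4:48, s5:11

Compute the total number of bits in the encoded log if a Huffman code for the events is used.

Merge the two smallest weights repeatedly:
s5(11) + s2(35) → 46
46 + s4(48) → 94
s1(54) + s3(57) → 111
94 + 111 → 205
The encoded length is the sum of every internal node's weight: 46 + 94 + 111 + 205 = 456 bits.

456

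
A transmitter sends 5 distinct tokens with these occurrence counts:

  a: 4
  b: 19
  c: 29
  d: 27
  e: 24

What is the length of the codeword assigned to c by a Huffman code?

2

Repeatedly merge the two smallest:
merge a(4) and b(19): 23
merge 23 and e(24): 47
merge d(27) and c(29): 56
merge 47 and 56: 103
The subtree containing c is merged 2 times, so code length = 2.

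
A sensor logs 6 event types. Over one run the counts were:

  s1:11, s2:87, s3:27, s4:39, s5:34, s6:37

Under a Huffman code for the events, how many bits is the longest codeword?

4

Merge the two lowest-weight nodes at each step:
s1(11) + s3(27) → 38
s5(34) + s6(37) → 71
38 + s4(39) → 77
71 + 77 → 148
s2(87) + 148 → 235
The rarest symbols sit at the bottom; the longest codeword is 4 bits.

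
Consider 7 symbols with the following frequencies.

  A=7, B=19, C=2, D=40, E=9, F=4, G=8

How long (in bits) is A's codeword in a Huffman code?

Huffman merges, smallest pair first:
combine C(2), F(4) → 6
combine 6, A(7) → 13
combine G(8), E(9) → 17
combine 13, 17 → 30
combine B(19), 30 → 49
combine D(40), 49 → 89
The subtree containing A is merged 4 times, so code length = 4.

4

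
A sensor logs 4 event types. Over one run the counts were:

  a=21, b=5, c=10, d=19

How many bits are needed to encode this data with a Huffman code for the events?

104

Merge the two smallest weights repeatedly:
merge b(5) and c(10): 15
merge 15 and d(19): 34
merge a(21) and 34: 55
Each symbol's bit-cost is frequency × depth; summing gives 104 bits (equivalently 15 + 34 + 55).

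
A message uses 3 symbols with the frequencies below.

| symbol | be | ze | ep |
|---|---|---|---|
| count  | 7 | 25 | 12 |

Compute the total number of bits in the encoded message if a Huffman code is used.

Greedily combine the two least-frequent nodes:
combine be(7), ep(12) → 19
combine 19, ze(25) → 44
Total encoded bits = sum of merged weights = 19 + 44 = 63.

63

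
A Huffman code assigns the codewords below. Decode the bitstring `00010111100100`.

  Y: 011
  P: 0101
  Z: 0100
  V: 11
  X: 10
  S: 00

SPVXZ

Read left to right; each codeword is recognised as soon as it completes (prefix code):
  00→S | 0101→P | 11→V | 10→X | 0100→Z
Decoded message: SPVXZ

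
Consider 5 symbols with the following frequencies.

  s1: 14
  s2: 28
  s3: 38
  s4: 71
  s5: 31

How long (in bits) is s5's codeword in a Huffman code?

3

Huffman merges, smallest pair first:
s1(14) + s2(28) → 42
s5(31) + s3(38) → 69
42 + 69 → 111
s4(71) + 111 → 182
s5's leaf is at depth 3, giving a 3-bit codeword.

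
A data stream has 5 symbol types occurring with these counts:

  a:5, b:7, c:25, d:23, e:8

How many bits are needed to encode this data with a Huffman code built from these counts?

Greedily combine the two least-frequent nodes:
combine a(5), b(7) → 12
combine e(8), 12 → 20
combine 20, d(23) → 43
combine c(25), 43 → 68
Total encoded bits = sum of merged weights = 12 + 20 + 43 + 68 = 143.

143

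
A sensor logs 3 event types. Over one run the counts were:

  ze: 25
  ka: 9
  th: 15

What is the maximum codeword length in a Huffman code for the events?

2

Merge the two lowest-weight nodes at each step:
merge ka(9) and th(15): 24
merge 24 and ze(25): 49
Maximum depth reached is 2.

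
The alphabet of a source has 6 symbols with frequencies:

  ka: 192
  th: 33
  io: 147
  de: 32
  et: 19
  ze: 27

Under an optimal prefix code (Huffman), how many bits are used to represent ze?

4

Repeatedly merge the two smallest:
merge et(19) and ze(27): 46
merge de(32) and th(33): 65
merge 46 and 65: 111
merge 111 and io(147): 258
merge ka(192) and 258: 450
ze sits 4 levels below the root, so its codeword is 4 bits.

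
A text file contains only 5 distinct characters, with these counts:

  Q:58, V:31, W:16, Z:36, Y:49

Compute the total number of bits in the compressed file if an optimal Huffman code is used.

427

Merge the two smallest weights repeatedly:
combine W(16), V(31) → 47
combine Z(36), 47 → 83
combine Y(49), Q(58) → 107
combine 83, 107 → 190
The encoded length is the sum of every internal node's weight: 47 + 83 + 107 + 190 = 427 bits.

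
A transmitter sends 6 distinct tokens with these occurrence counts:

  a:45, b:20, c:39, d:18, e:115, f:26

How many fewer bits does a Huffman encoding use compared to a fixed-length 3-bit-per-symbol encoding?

192

Fixed-length: 3 bits × 263 symbols = 789 bits.
Huffman merges:
merge d(18) and b(20): 38
merge f(26) and 38: 64
merge c(39) and a(45): 84
merge 64 and 84: 148
merge e(115) and 148: 263
Huffman total = 38 + 64 + 84 + 148 + 263 = 597 bits.
Saving = 789 − 597 = 192 bits.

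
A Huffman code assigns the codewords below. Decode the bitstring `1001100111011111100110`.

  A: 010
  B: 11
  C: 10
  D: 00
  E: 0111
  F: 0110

CFEEBCF

Read left to right; each codeword is recognised as soon as it completes (prefix code):
  10→C | 0110→F | 0111→E | 0111→E | 11→B | 10→C | 0110→F
Decoded message: CFEEBCF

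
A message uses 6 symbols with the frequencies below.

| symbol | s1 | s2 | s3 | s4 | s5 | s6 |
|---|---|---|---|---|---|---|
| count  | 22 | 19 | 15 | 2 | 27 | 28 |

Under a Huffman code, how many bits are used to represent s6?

2

Repeatedly merge the two smallest:
s4(2) + s3(15) → 17
17 + s2(19) → 36
s1(22) + s5(27) → 49
s6(28) + 36 → 64
49 + 64 → 113
s6 sits 2 levels below the root, so its codeword is 2 bits.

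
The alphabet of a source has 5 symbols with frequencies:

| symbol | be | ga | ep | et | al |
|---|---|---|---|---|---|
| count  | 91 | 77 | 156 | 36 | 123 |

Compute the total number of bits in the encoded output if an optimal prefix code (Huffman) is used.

1079

Merge the two smallest weights repeatedly:
merge et(36) and ga(77): 113
merge be(91) and 113: 204
merge al(123) and ep(156): 279
merge 204 and 279: 483
Each symbol's bit-cost is frequency × depth; summing gives 1079 bits (equivalently 113 + 204 + 279 + 483).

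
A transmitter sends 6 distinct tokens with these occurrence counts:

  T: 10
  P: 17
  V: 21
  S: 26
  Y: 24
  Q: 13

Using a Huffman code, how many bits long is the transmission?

283

Merge the two smallest weights repeatedly:
combine T(10), Q(13) → 23
combine P(17), V(21) → 38
combine 23, Y(24) → 47
combine S(26), 38 → 64
combine 47, 64 → 111
Each symbol's bit-cost is frequency × depth; summing gives 283 bits (equivalently 23 + 38 + 47 + 64 + 111).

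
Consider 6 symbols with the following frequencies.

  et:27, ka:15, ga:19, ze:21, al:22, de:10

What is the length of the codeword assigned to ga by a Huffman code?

3

Build the tree from the bottom:
combine de(10), ka(15) → 25
combine ga(19), ze(21) → 40
combine al(22), 25 → 47
combine et(27), 40 → 67
combine 47, 67 → 114
ga sits 3 levels below the root, so its codeword is 3 bits.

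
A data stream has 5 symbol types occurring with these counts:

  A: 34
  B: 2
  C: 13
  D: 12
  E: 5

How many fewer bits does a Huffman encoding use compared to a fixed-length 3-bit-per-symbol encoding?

Fixed-length: 3 bits × 66 symbols = 198 bits.
Huffman merges:
B(2) + E(5) → 7
7 + D(12) → 19
C(13) + 19 → 32
32 + A(34) → 66
Huffman total = 7 + 19 + 32 + 66 = 124 bits.
Saving = 198 − 124 = 74 bits.

74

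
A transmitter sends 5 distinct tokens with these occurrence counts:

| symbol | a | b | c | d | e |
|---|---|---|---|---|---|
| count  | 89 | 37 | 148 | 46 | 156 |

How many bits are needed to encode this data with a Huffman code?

Build the Huffman tree bottom-up:
combine b(37), d(46) → 83
combine 83, a(89) → 172
combine c(148), e(156) → 304
combine 172, 304 → 476
The encoded length is the sum of every internal node's weight: 83 + 172 + 304 + 476 = 1035 bits.

1035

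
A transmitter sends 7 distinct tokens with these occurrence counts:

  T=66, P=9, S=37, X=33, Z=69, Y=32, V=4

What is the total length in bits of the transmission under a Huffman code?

Greedily combine the two least-frequent nodes:
combine V(4), P(9) → 13
combine 13, Y(32) → 45
combine X(33), S(37) → 70
combine 45, T(66) → 111
combine Z(69), 70 → 139
combine 111, 139 → 250
Total encoded bits = sum of merged weights = 13 + 45 + 70 + 111 + 139 + 250 = 628.

628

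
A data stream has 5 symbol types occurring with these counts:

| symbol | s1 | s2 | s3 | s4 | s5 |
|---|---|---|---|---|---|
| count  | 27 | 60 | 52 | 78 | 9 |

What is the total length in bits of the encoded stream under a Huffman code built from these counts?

Greedily combine the two least-frequent nodes:
s5(9) + s1(27) → 36
36 + s3(52) → 88
s2(60) + s4(78) → 138
88 + 138 → 226
Total encoded bits = sum of merged weights = 36 + 88 + 138 + 226 = 488.

488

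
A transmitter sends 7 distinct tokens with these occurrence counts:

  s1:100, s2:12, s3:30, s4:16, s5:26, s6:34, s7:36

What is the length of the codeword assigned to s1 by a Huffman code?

1

Repeatedly merge the two smallest:
s2(12) + s4(16) → 28
s5(26) + 28 → 54
s3(30) + s6(34) → 64
s7(36) + 54 → 90
64 + 90 → 154
s1(100) + 154 → 254
s1 sits one level below the root: a 1-bit codeword.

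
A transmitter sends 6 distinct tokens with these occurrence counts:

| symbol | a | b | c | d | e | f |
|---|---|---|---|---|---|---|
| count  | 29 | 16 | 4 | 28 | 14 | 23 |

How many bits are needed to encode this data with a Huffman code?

Merge the two smallest weights repeatedly:
merge c(4) and e(14): 18
merge b(16) and 18: 34
merge f(23) and d(28): 51
merge a(29) and 34: 63
merge 51 and 63: 114
The encoded length is the sum of every internal node's weight: 18 + 34 + 51 + 63 + 114 = 280 bits.

280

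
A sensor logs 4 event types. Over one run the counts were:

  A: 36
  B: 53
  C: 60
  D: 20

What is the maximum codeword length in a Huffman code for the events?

3

Merge the two lowest-weight nodes at each step:
merge D(20) and A(36): 56
merge B(53) and 56: 109
merge C(60) and 109: 169
The first pair merged (D, A) ends up deepest, at depth 3.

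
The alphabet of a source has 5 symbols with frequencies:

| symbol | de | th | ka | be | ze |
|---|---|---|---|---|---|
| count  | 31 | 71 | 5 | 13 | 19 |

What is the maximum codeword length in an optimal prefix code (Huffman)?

Merge the two lowest-weight nodes at each step:
combine ka(5), be(13) → 18
combine 18, ze(19) → 37
combine de(31), 37 → 68
combine 68, th(71) → 139
Maximum depth reached is 4.

4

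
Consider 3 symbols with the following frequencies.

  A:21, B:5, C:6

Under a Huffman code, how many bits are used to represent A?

1

Huffman merges, smallest pair first:
B(5) + C(6) → 11
11 + A(21) → 32
A is a child of the root — depth 1, so its codeword is a single bit.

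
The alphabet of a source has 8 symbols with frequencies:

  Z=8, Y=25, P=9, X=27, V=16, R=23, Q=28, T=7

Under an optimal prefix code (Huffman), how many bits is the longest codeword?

Merge the two lowest-weight nodes at each step:
T(7) + Z(8) → 15
P(9) + 15 → 24
V(16) + R(23) → 39
24 + Y(25) → 49
X(27) + Q(28) → 55
39 + 49 → 88
55 + 88 → 143
The rarest symbols sit at the bottom; the longest codeword is 5 bits.

5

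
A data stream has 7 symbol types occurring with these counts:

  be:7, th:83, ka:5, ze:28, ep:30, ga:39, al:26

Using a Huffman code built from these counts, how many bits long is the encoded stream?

Merge the two smallest weights repeatedly:
merge ka(5) and be(7): 12
merge 12 and al(26): 38
merge ze(28) and ep(30): 58
merge 38 and ga(39): 77
merge 58 and 77: 135
merge th(83) and 135: 218
Total encoded bits = sum of merged weights = 12 + 38 + 58 + 77 + 135 + 218 = 538.

538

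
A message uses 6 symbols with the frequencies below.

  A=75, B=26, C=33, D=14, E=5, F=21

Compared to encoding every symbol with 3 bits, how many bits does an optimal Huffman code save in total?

131

Fixed-length: 3 bits × 174 symbols = 522 bits.
Huffman merges:
merge E(5) and D(14): 19
merge 19 and F(21): 40
merge B(26) and C(33): 59
merge 40 and 59: 99
merge A(75) and 99: 174
Huffman total = 19 + 40 + 59 + 99 + 174 = 391 bits.
Saving = 522 − 391 = 131 bits.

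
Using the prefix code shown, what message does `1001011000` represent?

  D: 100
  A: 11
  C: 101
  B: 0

DCDB

Read left to right; each codeword is recognised as soon as it completes (prefix code):
  100→D | 101→C | 100→D | 0→B
Decoded message: DCDB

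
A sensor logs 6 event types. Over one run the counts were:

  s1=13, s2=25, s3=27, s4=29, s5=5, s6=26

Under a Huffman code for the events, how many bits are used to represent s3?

2

Huffman merges, smallest pair first:
s5(5) + s1(13) → 18
18 + s2(25) → 43
s6(26) + s3(27) → 53
s4(29) + 43 → 72
53 + 72 → 125
The subtree containing s3 is merged 2 times, so code length = 2.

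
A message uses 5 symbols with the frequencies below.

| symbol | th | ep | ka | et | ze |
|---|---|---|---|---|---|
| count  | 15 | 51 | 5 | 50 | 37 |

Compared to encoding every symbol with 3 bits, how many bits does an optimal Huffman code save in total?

138

Fixed-length: 3 bits × 158 symbols = 474 bits.
Huffman merges:
ka(5) + th(15) → 20
20 + ze(37) → 57
et(50) + ep(51) → 101
57 + 101 → 158
Huffman total = 20 + 57 + 101 + 158 = 336 bits.
Saving = 474 − 336 = 138 bits.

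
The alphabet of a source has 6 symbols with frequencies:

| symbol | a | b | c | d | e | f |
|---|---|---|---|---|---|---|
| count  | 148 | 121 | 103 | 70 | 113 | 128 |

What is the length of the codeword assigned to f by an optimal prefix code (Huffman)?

2

Repeatedly merge the two smallest:
d(70) + c(103) → 173
e(113) + b(121) → 234
f(128) + a(148) → 276
173 + 234 → 407
276 + 407 → 683
f sits 2 levels below the root, so its codeword is 2 bits.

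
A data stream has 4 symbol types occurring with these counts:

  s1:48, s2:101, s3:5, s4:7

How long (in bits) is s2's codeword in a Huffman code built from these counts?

Huffman merges, smallest pair first:
s3(5) + s4(7) → 12
12 + s1(48) → 60
60 + s2(101) → 161
s2 is merged only at the final step, so code length = 1.

1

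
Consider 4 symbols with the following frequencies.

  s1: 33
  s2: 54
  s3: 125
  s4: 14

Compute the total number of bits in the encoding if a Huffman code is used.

Build the Huffman tree bottom-up:
combine s4(14), s1(33) → 47
combine 47, s2(54) → 101
combine 101, s3(125) → 226
The encoded length is the sum of every internal node's weight: 47 + 101 + 226 = 374 bits.

374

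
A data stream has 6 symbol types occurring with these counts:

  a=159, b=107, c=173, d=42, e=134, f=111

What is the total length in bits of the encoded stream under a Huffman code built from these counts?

Build the Huffman tree bottom-up:
d(42) + b(107) → 149
f(111) + e(134) → 245
149 + a(159) → 308
c(173) + 245 → 418
308 + 418 → 726
Each symbol's bit-cost is frequency × depth; summing gives 1846 bits (equivalently 149 + 245 + 308 + 418 + 726).

1846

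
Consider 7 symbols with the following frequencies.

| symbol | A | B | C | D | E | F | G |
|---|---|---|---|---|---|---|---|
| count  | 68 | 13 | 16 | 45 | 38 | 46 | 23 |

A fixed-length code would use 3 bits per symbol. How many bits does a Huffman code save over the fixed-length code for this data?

85

Fixed-length: 3 bits × 249 symbols = 747 bits.
Huffman merges:
B(13) + C(16) → 29
G(23) + 29 → 52
E(38) + D(45) → 83
F(46) + 52 → 98
A(68) + 83 → 151
98 + 151 → 249
Huffman total = 29 + 52 + 83 + 98 + 151 + 249 = 662 bits.
Saving = 747 − 662 = 85 bits.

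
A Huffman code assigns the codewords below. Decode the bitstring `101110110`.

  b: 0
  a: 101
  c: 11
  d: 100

acbcb

Read left to right; each codeword is recognised as soon as it completes (prefix code):
  101→a | 11→c | 0→b | 11→c | 0→b
Decoded message: acbcb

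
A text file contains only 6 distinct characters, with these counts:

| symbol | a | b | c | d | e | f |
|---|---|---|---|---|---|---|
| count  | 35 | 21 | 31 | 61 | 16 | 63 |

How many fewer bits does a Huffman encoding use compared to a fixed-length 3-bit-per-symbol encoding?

124

Fixed-length: 3 bits × 227 symbols = 681 bits.
Huffman merges:
combine e(16), b(21) → 37
combine c(31), a(35) → 66
combine 37, d(61) → 98
combine f(63), 66 → 129
combine 98, 129 → 227
Huffman total = 37 + 66 + 98 + 129 + 227 = 557 bits.
Saving = 681 − 557 = 124 bits.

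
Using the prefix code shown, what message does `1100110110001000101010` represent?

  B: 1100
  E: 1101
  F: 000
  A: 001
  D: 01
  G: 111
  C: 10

BECAFCCC

Read left to right; each codeword is recognised as soon as it completes (prefix code):
  1100→B | 1101→E | 10→C | 001→A | 000→F | 10→C | 10→C | 10→C
Decoded message: BECAFCCC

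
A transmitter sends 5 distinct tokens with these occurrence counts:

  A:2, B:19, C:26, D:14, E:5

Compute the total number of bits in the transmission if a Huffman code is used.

134

Build the Huffman tree bottom-up:
combine A(2), E(5) → 7
combine 7, D(14) → 21
combine B(19), 21 → 40
combine C(26), 40 → 66
The encoded length is the sum of every internal node's weight: 7 + 21 + 40 + 66 = 134 bits.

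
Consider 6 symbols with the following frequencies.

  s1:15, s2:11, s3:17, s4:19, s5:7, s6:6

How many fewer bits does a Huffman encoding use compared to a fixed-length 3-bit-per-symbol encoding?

38

Fixed-length: 3 bits × 75 symbols = 225 bits.
Huffman merges:
combine s6(6), s5(7) → 13
combine s2(11), 13 → 24
combine s1(15), s3(17) → 32
combine s4(19), 24 → 43
combine 32, 43 → 75
Huffman total = 13 + 24 + 32 + 43 + 75 = 187 bits.
Saving = 225 − 187 = 38 bits.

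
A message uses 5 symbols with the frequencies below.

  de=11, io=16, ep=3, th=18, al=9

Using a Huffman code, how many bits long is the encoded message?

Build the Huffman tree bottom-up:
combine ep(3), al(9) → 12
combine de(11), 12 → 23
combine io(16), th(18) → 34
combine 23, 34 → 57
The encoded length is the sum of every internal node's weight: 12 + 23 + 34 + 57 = 126 bits.

126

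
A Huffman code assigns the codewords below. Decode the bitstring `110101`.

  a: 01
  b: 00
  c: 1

Read left to right; each codeword is recognised as soon as it completes (prefix code):
  1→c | 1→c | 01→a | 01→a
Decoded message: ccaa

ccaa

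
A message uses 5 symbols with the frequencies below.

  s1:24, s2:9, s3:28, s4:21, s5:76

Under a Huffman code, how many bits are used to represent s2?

3

Build the tree from the bottom:
merge s2(9) and s4(21): 30
merge s1(24) and s3(28): 52
merge 30 and 52: 82
merge s5(76) and 82: 158
The subtree containing s2 is merged 3 times, so code length = 3.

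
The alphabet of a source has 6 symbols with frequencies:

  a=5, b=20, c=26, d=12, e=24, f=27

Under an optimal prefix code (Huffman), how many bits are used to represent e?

Repeatedly merge the two smallest:
a(5) + d(12) → 17
17 + b(20) → 37
e(24) + c(26) → 50
f(27) + 37 → 64
50 + 64 → 114
The subtree containing e is merged 2 times, so code length = 2.

2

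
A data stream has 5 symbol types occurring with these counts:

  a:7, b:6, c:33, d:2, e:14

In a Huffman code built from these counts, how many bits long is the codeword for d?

Huffman merges, smallest pair first:
d(2) + b(6) → 8
a(7) + 8 → 15
e(14) + 15 → 29
29 + c(33) → 62
d's leaf is at depth 4, giving a 4-bit codeword.

4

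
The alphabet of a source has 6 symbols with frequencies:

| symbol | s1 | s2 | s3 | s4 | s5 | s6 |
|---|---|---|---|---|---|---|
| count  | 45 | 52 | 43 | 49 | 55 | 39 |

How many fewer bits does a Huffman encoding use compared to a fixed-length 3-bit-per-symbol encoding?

Fixed-length: 3 bits × 283 symbols = 849 bits.
Huffman merges:
combine s6(39), s3(43) → 82
combine s1(45), s4(49) → 94
combine s2(52), s5(55) → 107
combine 82, 94 → 176
combine 107, 176 → 283
Huffman total = 82 + 94 + 107 + 176 + 283 = 742 bits.
Saving = 849 − 742 = 107 bits.

107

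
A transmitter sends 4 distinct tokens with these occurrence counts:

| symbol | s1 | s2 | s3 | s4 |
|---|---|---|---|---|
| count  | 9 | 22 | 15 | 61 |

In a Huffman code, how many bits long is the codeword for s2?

Build the tree from the bottom:
s1(9) + s3(15) → 24
s2(22) + 24 → 46
46 + s4(61) → 107
The subtree containing s2 is merged 2 times, so code length = 2.

2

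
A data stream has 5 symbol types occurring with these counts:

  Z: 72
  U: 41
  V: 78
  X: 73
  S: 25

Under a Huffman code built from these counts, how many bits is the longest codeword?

3

Merge the two lowest-weight nodes at each step:
combine S(25), U(41) → 66
combine 66, Z(72) → 138
combine X(73), V(78) → 151
combine 138, 151 → 289
The first pair merged (S, U) ends up deepest, at depth 3.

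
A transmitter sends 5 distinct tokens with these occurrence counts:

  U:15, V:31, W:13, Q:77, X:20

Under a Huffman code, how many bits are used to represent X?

Build the tree from the bottom:
W(13) + U(15) → 28
X(20) + 28 → 48
V(31) + 48 → 79
Q(77) + 79 → 156
X's leaf is at depth 3, giving a 3-bit codeword.

3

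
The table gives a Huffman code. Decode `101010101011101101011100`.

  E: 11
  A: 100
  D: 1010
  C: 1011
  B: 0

DDCCBCA

Read left to right; each codeword is recognised as soon as it completes (prefix code):
  1010→D | 1010→D | 1011→C | 1011→C | 0→B | 1011→C | 100→A
Decoded message: DDCCBCA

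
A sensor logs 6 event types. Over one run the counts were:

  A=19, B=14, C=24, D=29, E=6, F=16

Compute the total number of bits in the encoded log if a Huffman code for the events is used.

Build the Huffman tree bottom-up:
E(6) + B(14) → 20
F(16) + A(19) → 35
20 + C(24) → 44
D(29) + 35 → 64
44 + 64 → 108
The encoded length is the sum of every internal node's weight: 20 + 35 + 44 + 64 + 108 = 271 bits.

271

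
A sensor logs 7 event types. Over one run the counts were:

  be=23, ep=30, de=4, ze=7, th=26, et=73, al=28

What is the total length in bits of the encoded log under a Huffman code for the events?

Greedily combine the two least-frequent nodes:
combine de(4), ze(7) → 11
combine 11, be(23) → 34
combine th(26), al(28) → 54
combine ep(30), 34 → 64
combine 54, 64 → 118
combine et(73), 118 → 191
Each symbol's bit-cost is frequency × depth; summing gives 472 bits (equivalently 11 + 34 + 54 + 64 + 118 + 191).

472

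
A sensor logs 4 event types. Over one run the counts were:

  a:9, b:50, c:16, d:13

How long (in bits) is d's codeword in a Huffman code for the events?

Repeatedly merge the two smallest:
combine a(9), d(13) → 22
combine c(16), 22 → 38
combine 38, b(50) → 88
d's leaf is at depth 3, giving a 3-bit codeword.

3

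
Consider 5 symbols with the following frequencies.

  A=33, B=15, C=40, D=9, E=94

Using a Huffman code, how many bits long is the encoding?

Merge the two smallest weights repeatedly:
combine D(9), B(15) → 24
combine 24, A(33) → 57
combine C(40), 57 → 97
combine E(94), 97 → 191
Total encoded bits = sum of merged weights = 24 + 57 + 97 + 191 = 369.

369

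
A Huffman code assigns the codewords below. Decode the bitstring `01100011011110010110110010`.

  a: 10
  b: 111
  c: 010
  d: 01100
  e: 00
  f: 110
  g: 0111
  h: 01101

dhbeaffc

Read left to right; each codeword is recognised as soon as it completes (prefix code):
  01100→d | 01101→h | 111→b | 00→e | 10→a | 110→f | 110→f | 010→c
Decoded message: dhbeaffc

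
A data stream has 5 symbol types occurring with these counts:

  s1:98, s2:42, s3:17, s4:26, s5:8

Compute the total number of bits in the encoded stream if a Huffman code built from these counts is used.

Build the Huffman tree bottom-up:
merge s5(8) and s3(17): 25
merge 25 and s4(26): 51
merge s2(42) and 51: 93
merge 93 and s1(98): 191
Each symbol's bit-cost is frequency × depth; summing gives 360 bits (equivalently 25 + 51 + 93 + 191).

360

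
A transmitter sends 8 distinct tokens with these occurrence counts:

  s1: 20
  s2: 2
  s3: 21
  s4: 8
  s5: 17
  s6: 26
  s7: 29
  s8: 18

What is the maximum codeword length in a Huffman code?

4

Merge the two lowest-weight nodes at each step:
s2(2) + s4(8) → 10
10 + s5(17) → 27
s8(18) + s1(20) → 38
s3(21) + s6(26) → 47
27 + s7(29) → 56
38 + 47 → 85
56 + 85 → 141
The first pair merged (s2, s4) ends up deepest, at depth 4.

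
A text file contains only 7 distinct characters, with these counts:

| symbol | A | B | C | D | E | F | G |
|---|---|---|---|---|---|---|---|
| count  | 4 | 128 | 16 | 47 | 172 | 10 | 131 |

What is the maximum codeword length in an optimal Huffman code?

5

Merge the two lowest-weight nodes at each step:
A(4) + F(10) → 14
14 + C(16) → 30
30 + D(47) → 77
77 + B(128) → 205
G(131) + E(172) → 303
205 + 303 → 508
The first pair merged (A, F) ends up deepest, at depth 5.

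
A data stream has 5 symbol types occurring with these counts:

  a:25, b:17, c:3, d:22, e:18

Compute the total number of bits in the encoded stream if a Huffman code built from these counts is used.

190

Build the Huffman tree bottom-up:
combine c(3), b(17) → 20
combine e(18), 20 → 38
combine d(22), a(25) → 47
combine 38, 47 → 85
Total encoded bits = sum of merged weights = 20 + 38 + 47 + 85 = 190.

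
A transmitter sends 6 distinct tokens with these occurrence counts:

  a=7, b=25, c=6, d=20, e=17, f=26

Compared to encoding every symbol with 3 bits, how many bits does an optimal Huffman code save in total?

58

Fixed-length: 3 bits × 101 symbols = 303 bits.
Huffman merges:
combine c(6), a(7) → 13
combine 13, e(17) → 30
combine d(20), b(25) → 45
combine f(26), 30 → 56
combine 45, 56 → 101
Huffman total = 13 + 30 + 45 + 56 + 101 = 245 bits.
Saving = 303 − 245 = 58 bits.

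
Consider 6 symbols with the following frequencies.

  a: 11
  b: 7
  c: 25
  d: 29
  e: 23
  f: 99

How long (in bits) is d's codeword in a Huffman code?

Repeatedly merge the two smallest:
b(7) + a(11) → 18
18 + e(23) → 41
c(25) + d(29) → 54
41 + 54 → 95
95 + f(99) → 194
d's leaf is at depth 3, giving a 3-bit codeword.

3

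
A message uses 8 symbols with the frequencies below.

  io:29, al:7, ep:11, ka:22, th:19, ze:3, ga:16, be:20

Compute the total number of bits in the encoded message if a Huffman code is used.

Build the Huffman tree bottom-up:
ze(3) + al(7) → 10
10 + ep(11) → 21
ga(16) + th(19) → 35
be(20) + 21 → 41
ka(22) + io(29) → 51
35 + 41 → 76
51 + 76 → 127
The encoded length is the sum of every internal node's weight: 10 + 21 + 35 + 41 + 51 + 76 + 127 = 361 bits.

361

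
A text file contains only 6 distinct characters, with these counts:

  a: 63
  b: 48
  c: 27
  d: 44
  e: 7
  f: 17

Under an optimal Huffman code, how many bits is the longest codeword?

Merge the two lowest-weight nodes at each step:
e(7) + f(17) → 24
24 + c(27) → 51
d(44) + b(48) → 92
51 + a(63) → 114
92 + 114 → 206
Maximum depth reached is 4.

4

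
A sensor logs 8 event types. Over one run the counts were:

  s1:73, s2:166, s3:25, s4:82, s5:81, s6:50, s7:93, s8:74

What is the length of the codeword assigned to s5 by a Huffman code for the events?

3

Repeatedly merge the two smallest:
merge s3(25) and s6(50): 75
merge s1(73) and s8(74): 147
merge 75 and s5(81): 156
merge s4(82) and s7(93): 175
merge 147 and 156: 303
merge s2(166) and 175: 341
merge 303 and 341: 644
s5 sits 3 levels below the root, so its codeword is 3 bits.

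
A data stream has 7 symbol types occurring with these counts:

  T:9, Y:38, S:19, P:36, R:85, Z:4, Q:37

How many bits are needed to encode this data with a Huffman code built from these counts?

Greedily combine the two least-frequent nodes:
merge Z(4) and T(9): 13
merge 13 and S(19): 32
merge 32 and P(36): 68
merge Q(37) and Y(38): 75
merge 68 and 75: 143
merge R(85) and 143: 228
Each symbol's bit-cost is frequency × depth; summing gives 559 bits (equivalently 13 + 32 + 68 + 75 + 143 + 228).

559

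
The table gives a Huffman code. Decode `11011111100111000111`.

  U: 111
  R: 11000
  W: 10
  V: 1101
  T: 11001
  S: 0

Read left to right; each codeword is recognised as soon as it completes (prefix code):
  1101→V | 111→U | 11001→T | 11000→R | 111→U
Decoded message: VUTRU

VUTRU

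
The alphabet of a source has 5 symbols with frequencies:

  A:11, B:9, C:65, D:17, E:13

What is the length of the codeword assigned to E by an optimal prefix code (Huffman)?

Huffman merges, smallest pair first:
merge B(9) and A(11): 20
merge E(13) and D(17): 30
merge 20 and 30: 50
merge 50 and C(65): 115
E sits 3 levels below the root, so its codeword is 3 bits.

3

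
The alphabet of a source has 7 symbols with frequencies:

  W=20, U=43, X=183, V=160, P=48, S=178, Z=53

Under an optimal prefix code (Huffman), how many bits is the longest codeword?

Merge the two lowest-weight nodes at each step:
W(20) + U(43) → 63
P(48) + Z(53) → 101
63 + 101 → 164
V(160) + 164 → 324
S(178) + X(183) → 361
324 + 361 → 685
The rarest symbols sit at the bottom; the longest codeword is 4 bits.

4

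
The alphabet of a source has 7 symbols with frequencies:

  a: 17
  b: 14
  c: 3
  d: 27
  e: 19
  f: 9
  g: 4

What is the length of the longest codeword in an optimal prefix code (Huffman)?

Merge the two lowest-weight nodes at each step:
merge c(3) and g(4): 7
merge 7 and f(9): 16
merge b(14) and 16: 30
merge a(17) and e(19): 36
merge d(27) and 30: 57
merge 36 and 57: 93
Maximum depth reached is 5.

5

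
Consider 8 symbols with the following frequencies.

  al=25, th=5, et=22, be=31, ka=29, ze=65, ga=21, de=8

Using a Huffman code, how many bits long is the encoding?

Build the Huffman tree bottom-up:
merge th(5) and de(8): 13
merge 13 and ga(21): 34
merge et(22) and al(25): 47
merge ka(29) and be(31): 60
merge 34 and 47: 81
merge 60 and ze(65): 125
merge 81 and 125: 206
The encoded length is the sum of every internal node's weight: 13 + 34 + 47 + 60 + 81 + 125 + 206 = 566 bits.

566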